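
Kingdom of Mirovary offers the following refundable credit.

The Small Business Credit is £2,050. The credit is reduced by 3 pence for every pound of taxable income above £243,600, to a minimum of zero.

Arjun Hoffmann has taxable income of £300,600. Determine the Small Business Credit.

£340

Small Business Credit: 3% of the £57,000 excess over £243,600 is £1,710; credit = £2,050 − £1,710 = £340.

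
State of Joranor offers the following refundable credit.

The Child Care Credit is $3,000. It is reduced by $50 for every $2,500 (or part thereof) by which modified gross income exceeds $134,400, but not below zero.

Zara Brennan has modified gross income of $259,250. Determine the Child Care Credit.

$500

Child Care Credit: income exceeds $134,400 by $124,850, which is 50 full-or-partial $2,500 increments; reduction = 50 × $50 = $2,500, leaving $500.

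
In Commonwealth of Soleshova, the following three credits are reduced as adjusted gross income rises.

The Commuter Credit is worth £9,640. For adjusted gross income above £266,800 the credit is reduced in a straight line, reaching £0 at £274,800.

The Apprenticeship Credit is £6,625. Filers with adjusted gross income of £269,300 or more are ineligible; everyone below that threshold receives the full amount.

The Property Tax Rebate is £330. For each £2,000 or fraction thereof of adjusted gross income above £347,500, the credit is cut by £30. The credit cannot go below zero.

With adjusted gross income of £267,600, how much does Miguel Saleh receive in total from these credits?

£15,631

Commuter Credit: £267,600 is £800 into a £8,000 phase-out range, leaving 7,200/8,000 of the credit: £9,640 × 7,200/8,000 = £8,676.
Apprenticeship Credit: £267,600 is below the £269,300 cutoff, so the full £6,625 applies.
Property Tax Rebate: £267,600 is at or below the £347,500 threshold, so the full £330 applies.
Total: £8,676 + £6,625 + £330 = £15,631.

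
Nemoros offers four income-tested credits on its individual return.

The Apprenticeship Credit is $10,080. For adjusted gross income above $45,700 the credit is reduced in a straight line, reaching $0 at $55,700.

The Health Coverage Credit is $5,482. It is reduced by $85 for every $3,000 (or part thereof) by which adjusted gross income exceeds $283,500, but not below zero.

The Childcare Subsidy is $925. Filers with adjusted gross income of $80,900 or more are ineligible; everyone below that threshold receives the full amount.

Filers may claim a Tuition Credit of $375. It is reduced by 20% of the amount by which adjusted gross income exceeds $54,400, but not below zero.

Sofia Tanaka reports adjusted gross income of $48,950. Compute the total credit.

Apprenticeship Credit: $48,950 is $3,250 into a $10,000 phase-out range, leaving 6,750/10,000 of the credit: $10,080 × 6,750/10,000 = $6,804.
Health Coverage Credit: $48,950 is at or below the $283,500 threshold, so the full $5,482 applies.
Childcare Subsidy: $48,950 is below the $80,900 cutoff, so the full $925 applies.
Tuition Credit: $48,950 is at or below the $54,400 threshold, so the full $375 applies.
Total: $6,804 + $5,482 + $925 + $375 = $13,586.

$13,586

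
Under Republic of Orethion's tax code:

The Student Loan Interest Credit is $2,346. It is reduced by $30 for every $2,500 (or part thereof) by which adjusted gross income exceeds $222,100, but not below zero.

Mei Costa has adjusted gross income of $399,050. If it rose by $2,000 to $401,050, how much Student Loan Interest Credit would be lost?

At $399,050 — income exceeds $222,100 by $176,950, which is 71 full-or-partial $2,500 increments; reduction = 71 × $30 = $2,130, leaving $216.
At $401,050 — income exceeds $222,100 by $178,950, which is 72 full-or-partial $2,500 increments; reduction = 72 × $30 = $2,160, leaving $186.
Lost: $216 − $186 = $30.

$30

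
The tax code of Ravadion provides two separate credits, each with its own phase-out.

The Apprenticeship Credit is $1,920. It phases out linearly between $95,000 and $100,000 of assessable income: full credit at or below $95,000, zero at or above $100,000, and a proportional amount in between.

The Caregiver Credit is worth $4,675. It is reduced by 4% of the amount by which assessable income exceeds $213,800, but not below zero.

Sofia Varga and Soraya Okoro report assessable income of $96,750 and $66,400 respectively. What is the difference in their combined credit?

Sofia ($96,750): Apprenticeship Credit: $96,750 is $1,750 into a $5,000 phase-out range, leaving 3,250/5,000 of the credit: $1,920 × 3,250/5,000 = $1,248. Caregiver Credit: $96,750 is at or below the $213,800 threshold, so the full $4,675 applies. total $1,248 + $4,675 = $5,923
Soraya ($66,400): Apprenticeship Credit: $66,400 is at or below the $95,000 threshold, so the full $1,920 applies. Caregiver Credit: $66,400 is at or below the $213,800 threshold, so the full $4,675 applies. total $1,920 + $4,675 = $6,595
Difference: |$5,923 − $6,595| = $672.

$672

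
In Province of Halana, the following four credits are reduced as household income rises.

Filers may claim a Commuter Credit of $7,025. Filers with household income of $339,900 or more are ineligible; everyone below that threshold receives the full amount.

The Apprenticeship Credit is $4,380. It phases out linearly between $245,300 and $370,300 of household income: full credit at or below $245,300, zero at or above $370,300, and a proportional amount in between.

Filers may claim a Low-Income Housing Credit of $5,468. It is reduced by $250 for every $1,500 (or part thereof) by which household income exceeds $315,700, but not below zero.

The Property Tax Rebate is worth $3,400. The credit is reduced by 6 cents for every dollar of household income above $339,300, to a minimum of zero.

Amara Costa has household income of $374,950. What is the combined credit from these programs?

$1,261

Commuter Credit: $374,950 meets or exceeds the $339,900 cutoff, so the credit is $0.
Apprenticeship Credit: $374,950 is at or above $370,300, so the credit is $0.
Low-Income Housing Credit: income exceeds $315,700 by $59,250 → 40 increments × $250 = $10,000 ≥ base, so the credit is $0.
Property Tax Rebate: 6% of the $35,650 excess over $339,300 is $2,139; credit = $3,400 − $2,139 = $1,261.
Total: $0 + $0 + $0 + $1,261 = $1,261.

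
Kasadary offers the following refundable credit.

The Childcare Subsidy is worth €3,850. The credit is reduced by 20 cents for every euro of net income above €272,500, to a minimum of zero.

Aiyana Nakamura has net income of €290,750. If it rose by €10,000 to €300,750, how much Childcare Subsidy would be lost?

At €290,750 — 20% of the €18,250 excess over €272,500 is €3,650; credit = €3,850 − €3,650 = €200.
At €300,750 — 20% of the €28,250 excess over €272,500 is €5,650 ≥ base, so the credit is €0.
Lost: €200 − €0 = €200.

€200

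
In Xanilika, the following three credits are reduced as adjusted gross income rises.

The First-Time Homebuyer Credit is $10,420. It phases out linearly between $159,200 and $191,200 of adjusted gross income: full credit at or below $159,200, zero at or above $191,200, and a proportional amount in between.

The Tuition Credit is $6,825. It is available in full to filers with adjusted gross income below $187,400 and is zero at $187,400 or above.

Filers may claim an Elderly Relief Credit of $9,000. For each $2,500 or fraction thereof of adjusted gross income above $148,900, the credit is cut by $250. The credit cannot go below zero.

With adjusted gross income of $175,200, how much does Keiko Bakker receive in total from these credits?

First-Time Homebuyer Credit: $175,200 is $16,000 into a $32,000 phase-out range, leaving 16,000/32,000 of the credit: $10,420 × 16,000/32,000 = $5,210.
Tuition Credit: $175,200 is below the $187,400 cutoff, so the full $6,825 applies.
Elderly Relief Credit: income exceeds $148,900 by $26,300, which is 11 full-or-partial $2,500 increments; reduction = 11 × $250 = $2,750, leaving $6,250.
Total: $5,210 + $6,825 + $6,250 = $18,285.

$18,285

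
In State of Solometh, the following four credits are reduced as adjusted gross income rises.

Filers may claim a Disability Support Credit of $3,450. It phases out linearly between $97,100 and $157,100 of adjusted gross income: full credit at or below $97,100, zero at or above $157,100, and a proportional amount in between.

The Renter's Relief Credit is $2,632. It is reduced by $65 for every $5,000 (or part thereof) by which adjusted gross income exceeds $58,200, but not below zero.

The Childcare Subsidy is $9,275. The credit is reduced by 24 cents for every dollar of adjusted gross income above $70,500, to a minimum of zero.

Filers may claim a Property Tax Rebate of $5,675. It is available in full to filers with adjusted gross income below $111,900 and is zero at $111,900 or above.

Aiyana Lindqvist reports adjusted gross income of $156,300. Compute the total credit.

Disability Support Credit: $156,300 is $59,200 into a $60,000 phase-out range, leaving 800/60,000 of the credit: $3,450 × 800/60,000 = $46.
Renter's Relief Credit: income exceeds $58,200 by $98,100, which is 20 full-or-partial $5,000 increments; reduction = 20 × $65 = $1,300, leaving $1,332.
Childcare Subsidy: 24% of the $85,800 excess over $70,500 is $20,592 ≥ base, so the credit is $0.
Property Tax Rebate: $156,300 meets or exceeds the $111,900 cutoff, so the credit is $0.
Total: $46 + $1,332 + $0 + $0 = $1,378.

$1,378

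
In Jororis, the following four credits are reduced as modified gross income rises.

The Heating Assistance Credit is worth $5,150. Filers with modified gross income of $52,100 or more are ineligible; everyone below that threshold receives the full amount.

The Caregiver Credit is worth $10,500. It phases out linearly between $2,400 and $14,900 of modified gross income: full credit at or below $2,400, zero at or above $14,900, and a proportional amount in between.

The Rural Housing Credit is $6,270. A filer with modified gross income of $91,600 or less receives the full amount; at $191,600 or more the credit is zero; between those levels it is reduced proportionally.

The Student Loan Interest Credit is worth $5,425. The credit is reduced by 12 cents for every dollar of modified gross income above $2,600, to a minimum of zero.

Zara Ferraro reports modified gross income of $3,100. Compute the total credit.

Heating Assistance Credit: $3,100 is below the $52,100 cutoff, so the full $5,150 applies.
Caregiver Credit: $3,100 is $700 into a $12,500 phase-out range, leaving 11,800/12,500 of the credit: $10,500 × 11,800/12,500 = $9,912.
Rural Housing Credit: $3,100 is at or below the $91,600 threshold, so the full $6,270 applies.
Student Loan Interest Credit: 12% of the $500 excess over $2,600 is $60; credit = $5,425 − $60 = $5,365.
Total: $5,150 + $9,912 + $6,270 + $5,365 = $26,697.

$26,697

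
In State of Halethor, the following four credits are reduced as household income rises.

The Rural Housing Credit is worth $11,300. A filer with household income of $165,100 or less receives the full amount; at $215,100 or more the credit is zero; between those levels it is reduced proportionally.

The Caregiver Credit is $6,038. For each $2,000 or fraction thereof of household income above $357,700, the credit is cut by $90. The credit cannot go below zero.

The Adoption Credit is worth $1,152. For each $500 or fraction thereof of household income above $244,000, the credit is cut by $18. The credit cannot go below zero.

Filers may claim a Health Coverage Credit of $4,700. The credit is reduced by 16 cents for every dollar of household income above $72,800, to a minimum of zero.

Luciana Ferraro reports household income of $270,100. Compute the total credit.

$6,236

Rural Housing Credit: $270,100 is at or above $215,100, so the credit is $0.
Caregiver Credit: $270,100 is at or below the $357,700 threshold, so the full $6,038 applies.
Adoption Credit: income exceeds $244,000 by $26,100, which is 53 full-or-partial $500 increments; reduction = 53 × $18 = $954, leaving $198.
Health Coverage Credit: 16% of the $197,300 excess over $72,800 is $31,568 ≥ base, so the credit is $0.
Total: $0 + $6,038 + $198 + $0 = $6,236.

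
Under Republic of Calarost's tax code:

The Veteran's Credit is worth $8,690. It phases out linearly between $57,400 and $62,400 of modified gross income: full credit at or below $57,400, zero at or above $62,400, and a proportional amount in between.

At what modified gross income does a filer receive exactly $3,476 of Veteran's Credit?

$3,476 is 3,476/8,690 of the full $8,690, so 5,214/8,690 of the $5,000 range has been used: income = $57,400 + $5,000 × 5,214/8,690 = $60,400.

$60,400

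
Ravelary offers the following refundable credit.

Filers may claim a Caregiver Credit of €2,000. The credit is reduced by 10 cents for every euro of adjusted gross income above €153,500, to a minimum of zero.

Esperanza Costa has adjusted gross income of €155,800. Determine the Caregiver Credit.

Caregiver Credit: 10% of the €2,300 excess over €153,500 is €230; credit = €2,000 − €230 = €1,770.

€1,770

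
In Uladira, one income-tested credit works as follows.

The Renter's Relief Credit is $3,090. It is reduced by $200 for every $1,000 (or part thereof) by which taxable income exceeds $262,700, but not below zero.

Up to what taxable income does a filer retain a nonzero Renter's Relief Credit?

After 15 increments the reduction is 15 × $200 = $3,000, leaving $90; one more increment wipes it out. Increment 15 ends at excess 15 × $1,000 = $15,000, so the highest qualifying income is $262,700 + $15,000 = $277,700.

$277,700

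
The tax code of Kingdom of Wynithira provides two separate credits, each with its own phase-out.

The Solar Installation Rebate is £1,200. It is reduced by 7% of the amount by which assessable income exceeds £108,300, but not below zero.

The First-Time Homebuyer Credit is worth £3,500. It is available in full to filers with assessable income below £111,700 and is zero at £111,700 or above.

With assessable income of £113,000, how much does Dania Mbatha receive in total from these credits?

£871

Solar Installation Rebate: 7% of the £4,700 excess over £108,300 is £329; credit = £1,200 − £329 = £871.
First-Time Homebuyer Credit: £113,000 meets or exceeds the £111,700 cutoff, so the credit is £0.
Total: £871 + £0 = £871.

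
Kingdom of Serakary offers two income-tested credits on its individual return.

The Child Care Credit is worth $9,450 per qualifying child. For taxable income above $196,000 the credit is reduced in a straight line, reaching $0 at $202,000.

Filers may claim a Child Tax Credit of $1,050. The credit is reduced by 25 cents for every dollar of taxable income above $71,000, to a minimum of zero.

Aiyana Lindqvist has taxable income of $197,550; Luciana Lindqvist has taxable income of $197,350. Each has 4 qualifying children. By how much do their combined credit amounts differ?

$1,260

Aiyana ($197,550): Child Care Credit: base = 4 × $9,450 = $37,800. $197,550 is $1,550 into a $6,000 phase-out range, leaving 4,450/6,000 of the credit: $37,800 × 4,450/6,000 = $28,035. Child Tax Credit: 25% of the $126,550 excess over $71,000 is $31,637.50 ≥ base, so the credit is $0. total $28,035 + $0 = $28,035
Luciana ($197,350): Child Care Credit: base = 4 × $9,450 = $37,800. $197,350 is $1,350 into a $6,000 phase-out range, leaving 4,650/6,000 of the credit: $37,800 × 4,650/6,000 = $29,295. Child Tax Credit: 25% of the $126,350 excess over $71,000 is $31,587.50 ≥ base, so the credit is $0. total $29,295 + $0 = $29,295
Difference: |$28,035 − $29,295| = $1,260.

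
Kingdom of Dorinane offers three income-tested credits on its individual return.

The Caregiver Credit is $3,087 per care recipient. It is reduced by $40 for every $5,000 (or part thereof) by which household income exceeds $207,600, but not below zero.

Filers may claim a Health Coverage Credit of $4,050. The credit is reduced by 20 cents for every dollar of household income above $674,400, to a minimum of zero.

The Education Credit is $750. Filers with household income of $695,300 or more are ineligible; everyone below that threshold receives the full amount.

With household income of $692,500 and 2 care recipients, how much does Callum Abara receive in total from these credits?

Caregiver Credit: base = 2 × $3,087 = $6,174. income exceeds $207,600 by $484,900, which is 97 full-or-partial $5,000 increments; reduction = 97 × $40 = $3,880, leaving $2,294.
Health Coverage Credit: 20% of the $18,100 excess over $674,400 is $3,620; credit = $4,050 − $3,620 = $430.
Education Credit: $692,500 is below the $695,300 cutoff, so the full $750 applies.
Total: $2,294 + $430 + $750 = $3,474.

$3,474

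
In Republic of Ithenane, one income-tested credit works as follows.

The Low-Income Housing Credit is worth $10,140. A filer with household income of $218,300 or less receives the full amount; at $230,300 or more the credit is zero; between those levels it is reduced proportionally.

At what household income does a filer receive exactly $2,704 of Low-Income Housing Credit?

$227,100

$2,704 is 2,704/10,140 of the full $10,140, so 7,436/10,140 of the $12,000 range has been used: income = $218,300 + $12,000 × 7,436/10,140 = $227,100.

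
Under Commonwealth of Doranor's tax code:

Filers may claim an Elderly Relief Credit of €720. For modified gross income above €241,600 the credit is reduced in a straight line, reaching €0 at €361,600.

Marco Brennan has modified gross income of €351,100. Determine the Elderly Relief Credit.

Elderly Relief Credit: €351,100 is €109,500 into a €120,000 phase-out range, leaving 10,500/120,000 of the credit: €720 × 10,500/120,000 = €63.

€63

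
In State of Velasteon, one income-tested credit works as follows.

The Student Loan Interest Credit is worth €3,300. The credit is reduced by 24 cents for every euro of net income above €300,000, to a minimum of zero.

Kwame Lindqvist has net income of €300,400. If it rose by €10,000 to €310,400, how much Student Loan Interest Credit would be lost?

At €300,400 — 24% of the €400 excess over €300,000 is €96; credit = €3,300 − €96 = €3,204.
At €310,400 — 24% of the €10,400 excess over €300,000 is €2,496; credit = €3,300 − €2,496 = €804.
Lost: €3,204 − €804 = €2,400.

€2,400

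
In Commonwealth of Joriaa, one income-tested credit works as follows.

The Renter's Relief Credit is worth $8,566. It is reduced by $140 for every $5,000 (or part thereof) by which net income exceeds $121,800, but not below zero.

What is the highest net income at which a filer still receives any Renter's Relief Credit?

After 61 increments the reduction is 61 × $140 = $8,540, leaving $26; one more increment wipes it out. Increment 61 ends at excess 61 × $5,000 = $305,000, so the highest qualifying income is $121,800 + $305,000 = $426,800.

$426,800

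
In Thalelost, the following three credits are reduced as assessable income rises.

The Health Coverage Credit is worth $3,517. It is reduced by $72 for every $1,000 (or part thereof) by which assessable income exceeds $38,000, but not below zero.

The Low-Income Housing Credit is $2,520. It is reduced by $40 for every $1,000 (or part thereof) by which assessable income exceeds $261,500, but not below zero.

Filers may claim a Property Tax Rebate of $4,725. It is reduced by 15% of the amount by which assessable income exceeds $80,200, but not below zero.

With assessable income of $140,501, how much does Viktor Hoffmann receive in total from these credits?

$2,520

Health Coverage Credit: income exceeds $38,000 by $102,501 → 103 increments × $72 = $7,416 ≥ base, so the credit is $0.
Low-Income Housing Credit: $140,501 is at or below the $261,500 threshold, so the full $2,520 applies.
Property Tax Rebate: 15% of the $60,301 excess over $80,200 is $9,045.15 ≥ base, so the credit is $0.
Total: $0 + $2,520 + $0 = $2,520.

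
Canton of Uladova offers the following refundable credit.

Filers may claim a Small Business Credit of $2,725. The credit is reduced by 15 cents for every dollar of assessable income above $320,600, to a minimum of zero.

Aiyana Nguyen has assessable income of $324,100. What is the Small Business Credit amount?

Small Business Credit: 15% of the $3,500 excess over $320,600 is $525; credit = $2,725 − $525 = $2,200.

$2,200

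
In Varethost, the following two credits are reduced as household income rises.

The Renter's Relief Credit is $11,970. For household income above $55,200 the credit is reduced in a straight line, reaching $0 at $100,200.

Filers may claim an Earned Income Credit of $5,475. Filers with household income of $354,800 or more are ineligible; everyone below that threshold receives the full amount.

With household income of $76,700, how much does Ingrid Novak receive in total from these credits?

$11,726

Renter's Relief Credit: $76,700 is $21,500 into a $45,000 phase-out range, leaving 23,500/45,000 of the credit: $11,970 × 23,500/45,000 = $6,251.
Earned Income Credit: $76,700 is below the $354,800 cutoff, so the full $5,475 applies.
Total: $6,251 + $5,475 = $11,726.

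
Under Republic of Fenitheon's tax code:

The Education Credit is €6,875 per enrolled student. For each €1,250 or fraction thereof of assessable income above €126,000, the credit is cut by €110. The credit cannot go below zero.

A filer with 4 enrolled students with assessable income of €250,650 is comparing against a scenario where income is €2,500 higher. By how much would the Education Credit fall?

At €250,650 — base = 4 × €6,875 = €27,500. income exceeds €126,000 by €124,650, which is 100 full-or-partial €1,250 increments; reduction = 100 × €110 = €11,000, leaving €16,500.
At €253,150 — base = 4 × €6,875 = €27,500. income exceeds €126,000 by €127,150, which is 102 full-or-partial €1,250 increments; reduction = 102 × €110 = €11,220, leaving €16,280.
Lost: €16,500 − €16,280 = €220.

€220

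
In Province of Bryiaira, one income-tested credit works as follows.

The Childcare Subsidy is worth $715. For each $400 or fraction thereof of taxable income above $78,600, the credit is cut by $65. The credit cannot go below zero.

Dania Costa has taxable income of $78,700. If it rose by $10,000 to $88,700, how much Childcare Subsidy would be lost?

$650

At $78,700 — income exceeds $78,600 by $100, which is 1 full-or-partial $400 increment; reduction = 1 × $65 = $65, leaving $650.
At $88,700 — income exceeds $78,600 by $10,100 → 26 increments × $65 = $1,690 ≥ base, so the credit is $0.
Lost: $650 − $0 = $650.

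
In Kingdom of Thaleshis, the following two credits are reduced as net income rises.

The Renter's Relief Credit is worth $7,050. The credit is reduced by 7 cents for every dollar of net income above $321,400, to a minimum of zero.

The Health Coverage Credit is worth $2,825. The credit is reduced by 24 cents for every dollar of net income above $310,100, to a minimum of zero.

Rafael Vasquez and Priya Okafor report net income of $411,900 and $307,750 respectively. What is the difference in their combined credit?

Rafael ($411,900): Renter's Relief Credit: 7% of the $90,500 excess over $321,400 is $6,335; credit = $7,050 − $6,335 = $715. Health Coverage Credit: 24% of the $101,800 excess over $310,100 is $24,432 ≥ base, so the credit is $0. total $715 + $0 = $715
Priya ($307,750): Renter's Relief Credit: $307,750 is at or below the $321,400 threshold, so the full $7,050 applies. Health Coverage Credit: $307,750 is at or below the $310,100 threshold, so the full $2,825 applies. total $7,050 + $2,825 = $9,875
Difference: |$715 − $9,875| = $9,160.

$9,160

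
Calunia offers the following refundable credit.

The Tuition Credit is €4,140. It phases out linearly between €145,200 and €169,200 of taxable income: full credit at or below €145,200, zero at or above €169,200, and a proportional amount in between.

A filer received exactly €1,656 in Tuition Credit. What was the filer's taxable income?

€1,656 is 1,656/4,140 of the full €4,140, so 2,484/4,140 of the €24,000 range has been used: income = €145,200 + €24,000 × 2,484/4,140 = €159,600.

€159,600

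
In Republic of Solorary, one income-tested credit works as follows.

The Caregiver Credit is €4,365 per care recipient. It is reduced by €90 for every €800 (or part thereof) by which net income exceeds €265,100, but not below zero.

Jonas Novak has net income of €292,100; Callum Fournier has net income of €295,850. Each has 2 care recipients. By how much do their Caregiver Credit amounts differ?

€450

Jonas (€292,100): Caregiver Credit: base = 2 × €4,365 = €8,730. income exceeds €265,100 by €27,000, which is 34 full-or-partial €800 increments; reduction = 34 × €90 = €3,060, leaving €5,670.
Callum (€295,850): Caregiver Credit: base = 2 × €4,365 = €8,730. income exceeds €265,100 by €30,750, which is 39 full-or-partial €800 increments; reduction = 39 × €90 = €3,510, leaving €5,220.
Difference: |€5,670 − €5,220| = €450.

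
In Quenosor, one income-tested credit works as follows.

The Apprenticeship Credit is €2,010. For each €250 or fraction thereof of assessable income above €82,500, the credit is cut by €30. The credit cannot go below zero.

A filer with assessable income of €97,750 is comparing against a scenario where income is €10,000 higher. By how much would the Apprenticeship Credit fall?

At €97,750 — income exceeds €82,500 by €15,250, which is 61 full-or-partial €250 increments; reduction = 61 × €30 = €1,830, leaving €180.
At €107,750 — income exceeds €82,500 by €25,250 → 101 increments × €30 = €3,030 ≥ base, so the credit is €0.
Lost: €180 − €0 = €180.

€180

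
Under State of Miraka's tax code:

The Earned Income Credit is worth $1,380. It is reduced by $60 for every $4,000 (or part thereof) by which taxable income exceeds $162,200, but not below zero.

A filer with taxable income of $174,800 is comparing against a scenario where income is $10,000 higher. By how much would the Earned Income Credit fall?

At $174,800 — income exceeds $162,200 by $12,600, which is 4 full-or-partial $4,000 increments; reduction = 4 × $60 = $240, leaving $1,140.
At $184,800 — income exceeds $162,200 by $22,600, which is 6 full-or-partial $4,000 increments; reduction = 6 × $60 = $360, leaving $1,020.
Lost: $1,140 − $1,020 = $120.

$120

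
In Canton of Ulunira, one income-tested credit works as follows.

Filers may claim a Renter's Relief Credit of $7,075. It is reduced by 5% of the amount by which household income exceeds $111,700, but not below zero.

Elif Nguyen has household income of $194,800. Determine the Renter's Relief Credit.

$2,920

Renter's Relief Credit: 5% of the $83,100 excess over $111,700 is $4,155; credit = $7,075 − $4,155 = $2,920.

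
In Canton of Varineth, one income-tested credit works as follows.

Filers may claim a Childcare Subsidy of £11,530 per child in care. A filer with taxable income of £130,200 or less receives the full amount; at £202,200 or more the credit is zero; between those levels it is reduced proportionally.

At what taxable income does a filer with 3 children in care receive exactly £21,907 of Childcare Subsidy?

Full credit = 3 × £11,530 = £34,590.
£21,907 is 21,907/34,590 of the full £34,590, so 12,683/34,590 of the £72,000 range has been used: income = £130,200 + £72,000 × 12,683/34,590 = £156,600.

£156,600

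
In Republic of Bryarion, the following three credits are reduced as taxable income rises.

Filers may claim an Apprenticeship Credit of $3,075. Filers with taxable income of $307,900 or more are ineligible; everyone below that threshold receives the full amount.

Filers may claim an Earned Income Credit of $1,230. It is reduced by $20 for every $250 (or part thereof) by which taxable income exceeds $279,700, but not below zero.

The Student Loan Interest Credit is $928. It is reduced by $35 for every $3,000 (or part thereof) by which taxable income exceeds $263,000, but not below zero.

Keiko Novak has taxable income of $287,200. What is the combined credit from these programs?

$4,318

Apprenticeship Credit: $287,200 is below the $307,900 cutoff, so the full $3,075 applies.
Earned Income Credit: income exceeds $279,700 by $7,500, which is 30 full-or-partial $250 increments; reduction = 30 × $20 = $600, leaving $630.
Student Loan Interest Credit: income exceeds $263,000 by $24,200, which is 9 full-or-partial $3,000 increments; reduction = 9 × $35 = $315, leaving $613.
Total: $3,075 + $630 + $613 = $4,318.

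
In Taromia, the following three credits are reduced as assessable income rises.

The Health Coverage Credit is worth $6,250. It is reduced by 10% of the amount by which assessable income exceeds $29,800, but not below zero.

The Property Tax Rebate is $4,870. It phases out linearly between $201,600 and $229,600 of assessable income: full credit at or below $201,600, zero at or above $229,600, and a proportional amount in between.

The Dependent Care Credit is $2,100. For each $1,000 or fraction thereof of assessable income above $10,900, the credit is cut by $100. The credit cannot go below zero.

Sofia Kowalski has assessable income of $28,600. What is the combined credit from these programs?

$11,420

Health Coverage Credit: $28,600 is at or below the $29,800 threshold, so the full $6,250 applies.
Property Tax Rebate: $28,600 is at or below the $201,600 threshold, so the full $4,870 applies.
Dependent Care Credit: income exceeds $10,900 by $17,700, which is 18 full-or-partial $1,000 increments; reduction = 18 × $100 = $1,800, leaving $300.
Total: $6,250 + $4,870 + $300 = $11,420.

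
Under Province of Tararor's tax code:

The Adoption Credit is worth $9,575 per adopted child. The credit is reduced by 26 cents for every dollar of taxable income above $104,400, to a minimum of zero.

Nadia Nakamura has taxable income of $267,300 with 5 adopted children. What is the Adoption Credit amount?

$5,521

Adoption Credit: base = 5 × $9,575 = $47,875. 26% of the $162,900 excess over $104,400 is $42,354; credit = $47,875 − $42,354 = $5,521.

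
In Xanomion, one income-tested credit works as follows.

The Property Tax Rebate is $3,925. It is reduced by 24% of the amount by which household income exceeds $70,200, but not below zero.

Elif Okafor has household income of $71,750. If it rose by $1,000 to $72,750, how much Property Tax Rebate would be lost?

At $71,750 — 24% of the $1,550 excess over $70,200 is $372; credit = $3,925 − $372 = $3,553.
At $72,750 — 24% of the $2,550 excess over $70,200 is $612; credit = $3,925 − $612 = $3,313.
Lost: $3,553 − $3,313 = $240.

$240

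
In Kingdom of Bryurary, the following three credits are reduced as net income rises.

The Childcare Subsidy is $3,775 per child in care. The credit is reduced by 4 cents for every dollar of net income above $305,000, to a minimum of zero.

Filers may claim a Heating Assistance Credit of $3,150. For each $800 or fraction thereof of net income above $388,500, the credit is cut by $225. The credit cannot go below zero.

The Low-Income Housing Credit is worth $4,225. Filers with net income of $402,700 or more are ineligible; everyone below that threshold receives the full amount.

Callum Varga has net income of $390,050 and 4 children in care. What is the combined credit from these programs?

Childcare Subsidy: base = 4 × $3,775 = $15,100. 4% of the $85,050 excess over $305,000 is $3,402; credit = $15,100 − $3,402 = $11,698.
Heating Assistance Credit: income exceeds $388,500 by $1,550, which is 2 full-or-partial $800 increments; reduction = 2 × $225 = $450, leaving $2,700.
Low-Income Housing Credit: $390,050 is below the $402,700 cutoff, so the full $4,225 applies.
Total: $11,698 + $2,700 + $4,225 = $18,623.

$18,623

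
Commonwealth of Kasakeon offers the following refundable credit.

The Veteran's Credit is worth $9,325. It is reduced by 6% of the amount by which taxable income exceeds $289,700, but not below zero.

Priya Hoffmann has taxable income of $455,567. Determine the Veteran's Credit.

$0

Veteran's Credit: 6% of the $165,867 excess over $289,700 is $9,952.02 ≥ base, so the credit is $0.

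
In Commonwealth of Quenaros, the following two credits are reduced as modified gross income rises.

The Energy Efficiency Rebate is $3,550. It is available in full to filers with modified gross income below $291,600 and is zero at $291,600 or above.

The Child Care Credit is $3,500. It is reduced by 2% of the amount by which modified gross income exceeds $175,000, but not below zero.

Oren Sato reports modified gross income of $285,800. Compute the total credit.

$4,834

Energy Efficiency Rebate: $285,800 is below the $291,600 cutoff, so the full $3,550 applies.
Child Care Credit: 2% of the $110,800 excess over $175,000 is $2,216; credit = $3,500 − $2,216 = $1,284.
Total: $3,550 + $1,284 = $4,834.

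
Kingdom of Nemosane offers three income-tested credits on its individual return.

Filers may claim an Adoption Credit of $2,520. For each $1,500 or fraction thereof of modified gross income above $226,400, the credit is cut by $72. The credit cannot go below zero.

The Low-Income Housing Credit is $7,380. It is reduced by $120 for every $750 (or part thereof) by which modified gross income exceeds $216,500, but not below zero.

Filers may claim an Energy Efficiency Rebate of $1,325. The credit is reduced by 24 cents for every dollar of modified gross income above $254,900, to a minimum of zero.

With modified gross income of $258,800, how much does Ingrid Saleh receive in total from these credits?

Adoption Credit: income exceeds $226,400 by $32,400, which is 22 full-or-partial $1,500 increments; reduction = 22 × $72 = $1,584, leaving $936.
Low-Income Housing Credit: income exceeds $216,500 by $42,300, which is 57 full-or-partial $750 increments; reduction = 57 × $120 = $6,840, leaving $540.
Energy Efficiency Rebate: 24% of the $3,900 excess over $254,900 is $936; credit = $1,325 − $936 = $389.
Total: $936 + $540 + $389 = $1,865.

$1,865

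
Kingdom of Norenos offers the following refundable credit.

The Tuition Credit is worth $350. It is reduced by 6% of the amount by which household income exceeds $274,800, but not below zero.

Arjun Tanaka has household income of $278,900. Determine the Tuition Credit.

Tuition Credit: 6% of the $4,100 excess over $274,800 is $246; credit = $350 − $246 = $104.

$104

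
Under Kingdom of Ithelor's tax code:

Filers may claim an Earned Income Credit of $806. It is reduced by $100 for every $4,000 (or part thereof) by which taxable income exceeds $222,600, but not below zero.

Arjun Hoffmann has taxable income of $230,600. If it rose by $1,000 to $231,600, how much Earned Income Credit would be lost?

$100

At $230,600 — income exceeds $222,600 by $8,000, which is 2 full-or-partial $4,000 increments; reduction = 2 × $100 = $200, leaving $606.
At $231,600 — income exceeds $222,600 by $9,000, which is 3 full-or-partial $4,000 increments; reduction = 3 × $100 = $300, leaving $506.
Lost: $606 − $506 = $100.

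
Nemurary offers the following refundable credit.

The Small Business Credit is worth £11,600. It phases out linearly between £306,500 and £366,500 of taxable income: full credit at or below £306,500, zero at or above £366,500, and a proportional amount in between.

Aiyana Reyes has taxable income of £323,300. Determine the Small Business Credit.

Small Business Credit: £323,300 is £16,800 into a £60,000 phase-out range, leaving 43,200/60,000 of the credit: £11,600 × 43,200/60,000 = £8,352.

£8,352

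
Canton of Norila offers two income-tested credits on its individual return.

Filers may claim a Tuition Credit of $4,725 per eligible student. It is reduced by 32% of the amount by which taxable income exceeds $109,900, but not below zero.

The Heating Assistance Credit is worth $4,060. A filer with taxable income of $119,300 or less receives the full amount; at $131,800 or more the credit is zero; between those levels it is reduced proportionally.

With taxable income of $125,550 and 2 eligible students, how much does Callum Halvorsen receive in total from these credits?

Tuition Credit: base = 2 × $4,725 = $9,450. 32% of the $15,650 excess over $109,900 is $5,008; credit = $9,450 − $5,008 = $4,442.
Heating Assistance Credit: $125,550 is $6,250 into a $12,500 phase-out range, leaving 6,250/12,500 of the credit: $4,060 × 6,250/12,500 = $2,030.
Total: $4,442 + $2,030 = $6,472.

$6,472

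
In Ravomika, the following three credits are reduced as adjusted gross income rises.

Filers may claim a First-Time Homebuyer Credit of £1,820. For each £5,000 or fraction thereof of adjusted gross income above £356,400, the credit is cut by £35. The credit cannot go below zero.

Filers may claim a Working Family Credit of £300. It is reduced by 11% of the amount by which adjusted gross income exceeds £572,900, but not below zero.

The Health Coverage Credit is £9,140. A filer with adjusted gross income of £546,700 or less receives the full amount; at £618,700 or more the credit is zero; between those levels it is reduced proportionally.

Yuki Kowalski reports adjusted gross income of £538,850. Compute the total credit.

First-Time Homebuyer Credit: income exceeds £356,400 by £182,450, which is 37 full-or-partial £5,000 increments; reduction = 37 × £35 = £1,295, leaving £525.
Working Family Credit: £538,850 is at or below the £572,900 threshold, so the full £300 applies.
Health Coverage Credit: £538,850 is at or below the £546,700 threshold, so the full £9,140 applies.
Total: £525 + £300 + £9,140 = £9,965.

£9,965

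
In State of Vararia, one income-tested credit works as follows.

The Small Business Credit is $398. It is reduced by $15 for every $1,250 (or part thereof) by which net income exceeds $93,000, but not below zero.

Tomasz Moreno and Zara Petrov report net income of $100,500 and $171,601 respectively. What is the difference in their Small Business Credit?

Tomasz ($100,500): Small Business Credit: income exceeds $93,000 by $7,500, which is 6 full-or-partial $1,250 increments; reduction = 6 × $15 = $90, leaving $308.
Zara ($171,601): Small Business Credit: income exceeds $93,000 by $78,601 → 63 increments × $15 = $945 ≥ base, so the credit is $0.
Difference: |$308 − $0| = $308.

$308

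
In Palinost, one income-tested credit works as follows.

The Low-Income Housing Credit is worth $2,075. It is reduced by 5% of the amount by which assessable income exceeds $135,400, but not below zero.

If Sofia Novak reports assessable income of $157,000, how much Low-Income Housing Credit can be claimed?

$995

Low-Income Housing Credit: 5% of the $21,600 excess over $135,400 is $1,080; credit = $2,075 − $1,080 = $995.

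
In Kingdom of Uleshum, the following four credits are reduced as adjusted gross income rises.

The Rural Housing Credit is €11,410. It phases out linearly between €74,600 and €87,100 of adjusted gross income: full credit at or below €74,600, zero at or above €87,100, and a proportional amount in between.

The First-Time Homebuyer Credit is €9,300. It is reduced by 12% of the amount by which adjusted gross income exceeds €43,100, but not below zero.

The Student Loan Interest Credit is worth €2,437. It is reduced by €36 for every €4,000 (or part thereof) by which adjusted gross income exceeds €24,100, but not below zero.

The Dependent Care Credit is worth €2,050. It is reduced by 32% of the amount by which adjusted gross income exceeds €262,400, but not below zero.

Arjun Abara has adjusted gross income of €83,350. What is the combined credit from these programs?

Rural Housing Credit: €83,350 is €8,750 into a €12,500 phase-out range, leaving 3,750/12,500 of the credit: €11,410 × 3,750/12,500 = €3,423.
First-Time Homebuyer Credit: 12% of the €40,250 excess over €43,100 is €4,830; credit = €9,300 − €4,830 = €4,470.
Student Loan Interest Credit: income exceeds €24,100 by €59,250, which is 15 full-or-partial €4,000 increments; reduction = 15 × €36 = €540, leaving €1,897.
Dependent Care Credit: €83,350 is at or below the €262,400 threshold, so the full €2,050 applies.
Total: €3,423 + €4,470 + €1,897 + €2,050 = €11,840.

€11,840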